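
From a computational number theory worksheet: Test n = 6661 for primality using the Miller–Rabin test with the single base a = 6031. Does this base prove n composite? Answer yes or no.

n − 1 = 6660 = 2^2 · 1665, so s = 2 and d = 1665.
x_0 = 6031^1665 mod 6661 = 6003.
x_0 is neither 1 nor 6660, so continue squaring.
x_1 = 6003^2 mod 6661 = 6660.
x_1 ≡ −1, so 6031 is not a witness.

no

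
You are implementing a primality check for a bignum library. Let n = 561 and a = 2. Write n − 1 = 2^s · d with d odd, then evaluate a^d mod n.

n − 1 = 560 = 2^4 · 35, so s = 4 and d = 35.
Repeated squaring mod 561: 2^1 ≡ 2, 2^2 ≡ 4, 2^4 ≡ 16, 2^8 ≡ 256, 2^16 ≡ 460, 2^32 ≡ 103.
35 = 32 + 2 + 1, so 2^35 ≡ 103·4·2 ≡ 263 (mod 561).

263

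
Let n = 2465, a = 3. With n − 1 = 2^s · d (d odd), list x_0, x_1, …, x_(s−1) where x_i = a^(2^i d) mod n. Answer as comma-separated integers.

n − 1 = 2464 = 2^5 · 77, so s = 5 and d = 77.
x_0 = 3^77 mod 2465 = 2018.
x_1 = 2018^2 mod 2465 = 144.
x_2 = 144^2 mod 2465 = 1016.
x_3 = 1016^2 mod 2465 = 1886.
x_4 = 1886^2 mod 2465 = 1.

2018, 144, 1016, 1886, 1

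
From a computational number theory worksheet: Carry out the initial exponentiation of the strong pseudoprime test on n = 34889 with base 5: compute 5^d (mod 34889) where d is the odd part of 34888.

4358

n − 1 = 34888 = 2^3 · 4361, so s = 3 and d = 4361.
Repeated squaring mod 34889: 5^1 ≡ 5, 5^2 ≡ 25, 5^4 ≡ 625, 5^8 ≡ 6846, 5^16 ≡ 11789, 5^32 ≡ 17634, 5^64 ≡ 27188, 5^128 ≡ 28990, 5^256 ≡ 13868, 5^512 ≡ 13256, 5^1024 ≡ 20532, 5^2048 ≡ 34126, 5^4096 ≡ 23945.
4361 = 4096 + 256 + 8 + 1, so 5^4361 ≡ 23945·13868·6846·5 ≡ 4358 (mod 34889).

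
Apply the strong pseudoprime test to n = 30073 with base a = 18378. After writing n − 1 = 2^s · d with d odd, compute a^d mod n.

8654

n − 1 = 30072 = 2^3 · 3759, so s = 3 and d = 3759.
18378^3759 mod 30073 = 8654.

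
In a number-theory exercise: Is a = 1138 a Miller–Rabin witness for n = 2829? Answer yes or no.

n − 1 = 2828 = 2^2 · 707, so s = 2 and d = 707.
x_0 = 1138^707 mod 2829 = 802.
x_0 is neither 1 nor 2828, so continue squaring.
x_1 = 802^2 mod 2829 = 1021.
Reached i = s−1 = 1 without hitting −1: 1138 is a Miller–Rabin witness and 2829 is composite.

yes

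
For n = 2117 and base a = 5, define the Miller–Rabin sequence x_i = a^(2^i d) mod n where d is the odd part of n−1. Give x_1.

n − 1 = 2116 = 2^2 · 529, so s = 2 and d = 529.
Repeated squaring mod 2117: 5^1 ≡ 5, 5^2 ≡ 25, 5^4 ≡ 625, 5^8 ≡ 1097, 5^16 ≡ 953, 5^32 ≡ 16, 5^64 ≡ 256, 5^128 ≡ 2026, 5^256 ≡ 1930, 5^512 ≡ 1097.
529 = 512 + 16 + 1, so 5^529 ≡ 1097·953·5 ≡ 332 (mod 2117).
x_0 = 332.
x_1 = 332^2 mod 2117 = 140.

140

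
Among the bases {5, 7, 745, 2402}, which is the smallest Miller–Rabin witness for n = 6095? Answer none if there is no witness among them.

n − 1 = 6094 = 2^1 · 3047, so s = 1 and d = 3047.
Base 5: x_0 = 5^3047 mod 6095 = 850. x_0 ∉ {1, 6094} and s = 1, so 5 is a Miller–Rabin witness and 6095 is composite.
Base 7: x_0 = 7^3047 mod 6095 = 6048. x_0 ∉ {1, 6094} and s = 1, so 7 is a Miller–Rabin witness and 6095 is composite.
Base 745: x_0 = 745^3047 mod 6095 = 3520. x_0 ∉ {1, 6094} and s = 1, so 745 is a Miller–Rabin witness and 6095 is composite.
Base 2402: x_0 = 2402^3047 mod 6095 = 5128. x_0 ∉ {1, 6094} and s = 1, so 2402 is a Miller–Rabin witness and 6095 is composite.
The smallest witness among the given bases is 5.

5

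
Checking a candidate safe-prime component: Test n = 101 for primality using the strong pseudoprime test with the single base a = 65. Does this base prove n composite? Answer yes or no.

no

n − 1 = 100 = 2^2 · 25, so s = 2 and d = 25.
x_0 = 65^25 mod 101 = 100.
x_0 = 100 ≡ −1, so 65 is not a witness.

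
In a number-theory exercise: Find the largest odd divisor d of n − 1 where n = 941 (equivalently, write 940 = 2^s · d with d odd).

235

Halving: 940 → 470 → 235; 235 is odd.
So 940 = 2^2 · 235.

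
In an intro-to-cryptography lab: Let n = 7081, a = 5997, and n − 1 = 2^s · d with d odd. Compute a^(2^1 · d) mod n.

n − 1 = 7080 = 2^3 · 885, so s = 3 and d = 885.
Repeated squaring mod 7081: 5997^1 ≡ 5997, 5997^2 ≡ 6691, 5997^4 ≡ 3399, 5997^8 ≡ 4090, 5997^16 ≡ 2778, 5997^32 ≡ 6075, 5997^64 ≡ 6534, 5997^128 ≡ 1807, 5997^256 ≡ 908, 5997^512 ≡ 3068.
885 = 512 + 256 + 64 + 32 + 16 + 4 + 1, so 5997^885 ≡ 3068·908·6534·6075·2778·3399·5997 ≡ 52 (mod 7081).
x_0 = 52.
x_1 = 52^2 mod 7081 = 2704.

2704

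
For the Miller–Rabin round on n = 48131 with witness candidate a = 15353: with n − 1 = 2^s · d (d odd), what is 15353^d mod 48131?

n − 1 = 48130 = 2^1 · 24065, so s = 1 and d = 24065.
15353^24065 mod 48131 = 48130.

48130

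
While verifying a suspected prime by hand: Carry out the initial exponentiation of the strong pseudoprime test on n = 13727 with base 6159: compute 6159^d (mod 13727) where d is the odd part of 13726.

n − 1 = 13726 = 2^1 · 6863, so s = 1 and d = 6863.
6159^6863 mod 13727 = 5753.

5753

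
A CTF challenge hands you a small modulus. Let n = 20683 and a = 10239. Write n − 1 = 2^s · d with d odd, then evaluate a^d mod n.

n − 1 = 20682 = 2^1 · 10341, so s = 1 and d = 10341.
10239^10341 mod 20683 = 20275.

20275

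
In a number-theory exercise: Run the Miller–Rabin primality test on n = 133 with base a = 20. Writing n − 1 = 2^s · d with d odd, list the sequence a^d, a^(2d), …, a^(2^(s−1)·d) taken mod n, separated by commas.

n − 1 = 132 = 2^2 · 33, so s = 2 and d = 33.
x_0 = 20^33 mod 133 = 20.
x_1 = 20^2 mod 133 = 1.

20, 1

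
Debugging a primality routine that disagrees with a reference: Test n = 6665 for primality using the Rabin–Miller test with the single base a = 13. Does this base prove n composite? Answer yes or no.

yes

n − 1 = 6664 = 2^3 · 833, so s = 3 and d = 833.
x_0 = 13^833 mod 6665 = 3403.
x_0 is neither 1 nor 6664, so continue squaring.
x_1 = 3403^2 mod 6665 = 3304.
x_2 = 3304^2 mod 6665 = 5811.
Reached i = s−1 = 2 without hitting −1: 13 is a Miller–Rabin witness and 6665 is composite.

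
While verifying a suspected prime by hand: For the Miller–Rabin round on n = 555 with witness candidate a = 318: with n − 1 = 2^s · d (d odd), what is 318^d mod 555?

183

n − 1 = 554 = 2^1 · 277, so s = 1 and d = 277.
Repeated squaring mod 555: 318^1 ≡ 318, 318^2 ≡ 114, 318^4 ≡ 231, 318^8 ≡ 81, 318^16 ≡ 456, 318^32 ≡ 366, 318^64 ≡ 201, 318^128 ≡ 441, 318^256 ≡ 231.
277 = 256 + 16 + 4 + 1, so 318^277 ≡ 231·456·231·318 ≡ 183 (mod 555).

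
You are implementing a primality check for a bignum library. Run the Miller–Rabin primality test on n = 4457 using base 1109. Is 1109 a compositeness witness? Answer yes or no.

n − 1 = 4456 = 2^3 · 557, so s = 3 and d = 557.
x_0 = 1109^557 mod 4457 = 2577.
x_0 is neither 1 nor 4456, so continue squaring.
x_1 = 2577^2 mod 4457 = 4456.
x_1 ≡ −1, so 1109 is not a witness.

no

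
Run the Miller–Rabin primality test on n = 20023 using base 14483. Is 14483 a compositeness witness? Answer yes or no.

n − 1 = 20022 = 2^1 · 10011, so s = 1 and d = 10011.
x_0 = 14483^10011 mod 20023 = 1.
x_0 = 1, so 14483 is not a witness.

no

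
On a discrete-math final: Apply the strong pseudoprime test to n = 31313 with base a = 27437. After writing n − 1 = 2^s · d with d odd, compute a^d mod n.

24039

n − 1 = 31312 = 2^4 · 1957, so s = 4 and d = 1957.
27437^1957 mod 31313 = 24039.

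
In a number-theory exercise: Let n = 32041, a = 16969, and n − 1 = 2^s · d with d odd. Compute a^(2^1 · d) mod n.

n − 1 = 32040 = 2^3 · 4005, so s = 3 and d = 4005.
x_0 = 16969^4005 mod 32041 = 27028.
x_1 = 27028^2 mod 32041 = 10025.

10025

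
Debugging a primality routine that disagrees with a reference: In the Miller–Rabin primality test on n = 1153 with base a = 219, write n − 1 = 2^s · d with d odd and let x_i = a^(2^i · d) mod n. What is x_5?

140

n − 1 = 1152 = 2^7 · 9, so s = 7 and d = 9.
x_0 = 219^9 mod 1153 = 406.
x_1 = 406^2 mod 1153 = 1110.
x_2 = 1110^2 mod 1153 = 696.
x_3 = 696^2 mod 1153 = 156.
x_4 = 156^2 mod 1153 = 123.
x_5 = 123^2 mod 1153 = 140.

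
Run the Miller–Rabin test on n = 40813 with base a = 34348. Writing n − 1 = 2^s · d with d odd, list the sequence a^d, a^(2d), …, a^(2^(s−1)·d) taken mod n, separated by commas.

40812, 1

n − 1 = 40812 = 2^2 · 10203, so s = 2 and d = 10203.
x_0 = 34348^10203 mod 40813 = 40812.
x_1 = 40812^2 mod 40813 = 1.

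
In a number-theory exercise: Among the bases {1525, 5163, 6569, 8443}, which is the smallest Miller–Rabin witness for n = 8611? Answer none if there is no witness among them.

5163

n − 1 = 8610 = 2^1 · 4305, so s = 1 and d = 4305.
Base 1525: x_0 = 1525^4305 mod 8611 = 8610. x_0 = 8610 ≡ −1, so 1525 is not a witness.
Base 5163: x_0 = 5163^4305 mod 8611 = 1436. x_0 ∉ {1, 8610} and s = 1, so 5163 is a Miller–Rabin witness and 8611 is composite.
Base 6569: x_0 = 6569^4305 mod 8611 = 3095. x_0 ∉ {1, 8610} and s = 1, so 6569 is a Miller–Rabin witness and 8611 is composite.
Base 8443: x_0 = 8443^4305 mod 8611 = 4087. x_0 ∉ {1, 8610} and s = 1, so 8443 is a Miller–Rabin witness and 8611 is composite.
The smallest witness among the given bases is 5163.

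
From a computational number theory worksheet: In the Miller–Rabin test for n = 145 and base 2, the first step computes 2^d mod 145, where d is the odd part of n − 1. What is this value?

77

n − 1 = 144 = 2^4 · 9, so s = 4 and d = 9.
2^9 mod 145 = 77.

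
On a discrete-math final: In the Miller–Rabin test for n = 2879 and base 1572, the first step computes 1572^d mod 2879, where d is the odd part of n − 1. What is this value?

n − 1 = 2878 = 2^1 · 1439, so s = 1 and d = 1439.
Repeated squaring mod 2879: 1572^1 ≡ 1572, 1572^2 ≡ 1002, 1572^4 ≡ 2112, 1572^8 ≡ 973, 1572^16 ≡ 2417, 1572^32 ≡ 398, 1572^64 ≡ 59, 1572^128 ≡ 602, 1572^256 ≡ 2529, 1572^512 ≡ 1582, 1572^1024 ≡ 873.
1439 = 1024 + 256 + 128 + 16 + 8 + 4 + 2 + 1, so 1572^1439 ≡ 873·2529·602·2417·973·2112·1002·1572 ≡ 1 (mod 2879).

1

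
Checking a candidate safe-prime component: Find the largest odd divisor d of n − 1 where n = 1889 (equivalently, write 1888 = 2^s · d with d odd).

Halving: 1888 → 944 → 472 → 236 → 118 → 59; 59 is odd.
So 1888 = 2^5 · 59.

59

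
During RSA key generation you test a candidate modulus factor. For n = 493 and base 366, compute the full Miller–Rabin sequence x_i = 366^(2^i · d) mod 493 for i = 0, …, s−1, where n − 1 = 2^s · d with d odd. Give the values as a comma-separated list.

338, 361

n − 1 = 492 = 2^2 · 123, so s = 2 and d = 123.
x_0 = 366^123 mod 493 = 338.
x_1 = 338^2 mod 493 = 361.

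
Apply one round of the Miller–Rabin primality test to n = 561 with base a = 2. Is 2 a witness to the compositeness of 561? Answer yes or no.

yes

n − 1 = 560 = 2^4 · 35, so s = 4 and d = 35.
x_0 = 2^35 mod 561 = 263.
x_0 is neither 1 nor 560, so continue squaring.
x_1 = 263^2 mod 561 = 166.
x_2 = 166^2 mod 561 = 67.
x_3 = 67^2 mod 561 = 1.
x_3 = 1 but x_2 ≠ ±1, a nontrivial square root of 1 — 2 is a witness and 561 is composite.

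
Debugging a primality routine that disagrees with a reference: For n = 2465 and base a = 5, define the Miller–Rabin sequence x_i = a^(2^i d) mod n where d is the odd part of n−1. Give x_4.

1480

n − 1 = 2464 = 2^5 · 77, so s = 5 and d = 77.
Repeated squaring mod 2465: 5^1 ≡ 5, 5^2 ≡ 25, 5^4 ≡ 625, 5^8 ≡ 1155, 5^16 ≡ 460, 5^32 ≡ 2075, 5^64 ≡ 1735.
77 = 64 + 8 + 4 + 1, so 5^77 ≡ 1735·1155·625·5 ≡ 2145 (mod 2465).
x_0 = 2145.
x_1 = 2145^2 mod 2465 = 1335.
x_2 = 1335^2 mod 2465 = 30.
x_3 = 30^2 mod 2465 = 900.
x_4 = 900^2 mod 2465 = 1480.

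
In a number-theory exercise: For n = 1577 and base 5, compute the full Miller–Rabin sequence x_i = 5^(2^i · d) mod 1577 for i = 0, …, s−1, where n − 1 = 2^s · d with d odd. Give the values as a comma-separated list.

707, 1517, 446

n − 1 = 1576 = 2^3 · 197, so s = 3 and d = 197.
x_0 = 5^197 mod 1577 = 707.
x_1 = 707^2 mod 1577 = 1517.
x_2 = 1517^2 mod 1577 = 446.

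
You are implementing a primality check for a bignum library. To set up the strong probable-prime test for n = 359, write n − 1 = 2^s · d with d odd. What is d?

179

Halving: 358 → 179; 179 is odd.
So 358 = 2^1 · 179.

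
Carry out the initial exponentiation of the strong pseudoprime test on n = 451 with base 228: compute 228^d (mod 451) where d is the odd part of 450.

n − 1 = 450 = 2^1 · 225, so s = 1 and d = 225.
228^225 mod 451 = 450.

450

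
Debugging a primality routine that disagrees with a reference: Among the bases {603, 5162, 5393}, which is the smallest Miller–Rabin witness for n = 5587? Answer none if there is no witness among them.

n − 1 = 5586 = 2^1 · 2793, so s = 1 and d = 2793.
Base 603: x_0 = 603^2793 mod 5587 = 5586. x_0 = 5586 ≡ −1, so 603 is not a witness.
Base 5162: x_0 = 5162^2793 mod 5587 = 4722. x_0 ∉ {1, 5586} and s = 1, so 5162 is a Miller–Rabin witness and 5587 is composite.
Base 5393: x_0 = 5393^2793 mod 5587 = 1158. x_0 ∉ {1, 5586} and s = 1, so 5393 is a Miller–Rabin witness and 5587 is composite.
The smallest witness among the given bases is 5162.

5162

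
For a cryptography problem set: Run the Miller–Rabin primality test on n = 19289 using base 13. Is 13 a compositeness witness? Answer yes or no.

no

n − 1 = 19288 = 2^3 · 2411, so s = 3 and d = 2411.
Repeated squaring mod 19289: 13^1 ≡ 13, 13^2 ≡ 169, 13^4 ≡ 9272, 13^8 ≡ 18200, 13^16 ≡ 9292, 13^32 ≡ 3700, 13^64 ≡ 14099, 13^128 ≡ 8656, 13^256 ≡ 7860, 13^512 ≡ 16222, 13^1024 ≡ 12746, 13^2048 ≡ 8558.
2411 = 2048 + 256 + 64 + 32 + 8 + 2 + 1, so 13^2411 ≡ 8558·7860·14099·3700·18200·169·13 ≡ 1 (mod 19289).
x_0 = 13^2411 mod 19289 = 1.
x_0 = 1, so 13 is not a witness.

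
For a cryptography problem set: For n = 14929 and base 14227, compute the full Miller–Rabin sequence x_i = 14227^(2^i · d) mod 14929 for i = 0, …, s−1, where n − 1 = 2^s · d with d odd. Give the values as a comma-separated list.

10454, 5836, 5847, 14928

n − 1 = 14928 = 2^4 · 933, so s = 4 and d = 933.
x_0 = 14227^933 mod 14929 = 10454.
x_1 = 10454^2 mod 14929 = 5836.
x_2 = 5836^2 mod 14929 = 5847.
x_3 = 5847^2 mod 14929 = 14928.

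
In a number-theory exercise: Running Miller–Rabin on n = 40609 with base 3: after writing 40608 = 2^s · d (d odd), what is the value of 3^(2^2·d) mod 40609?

22430

n − 1 = 40608 = 2^5 · 1269, so s = 5 and d = 1269.
x_0 = 3^1269 mod 40609 = 18054.
x_1 = 18054^2 mod 40609 = 19082.
x_2 = 19082^2 mod 40609 = 22430.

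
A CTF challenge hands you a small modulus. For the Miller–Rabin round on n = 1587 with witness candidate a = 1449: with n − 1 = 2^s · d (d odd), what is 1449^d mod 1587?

n − 1 = 1586 = 2^1 · 793, so s = 1 and d = 793.
1449^793 mod 1587 = 0.

0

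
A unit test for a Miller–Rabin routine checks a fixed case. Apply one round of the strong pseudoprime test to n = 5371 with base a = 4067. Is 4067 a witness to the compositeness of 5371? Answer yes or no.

yes

n − 1 = 5370 = 2^1 · 2685, so s = 1 and d = 2685.
x_0 = 4067^2685 mod 5371 = 1772.
x_0 ∉ {1, 5370} and s = 1, so 4067 is a Miller–Rabin witness and 5371 is composite.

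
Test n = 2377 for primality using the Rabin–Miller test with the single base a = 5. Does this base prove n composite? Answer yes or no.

n − 1 = 2376 = 2^3 · 297, so s = 3 and d = 297.
Repeated squaring mod 2377: 5^1 ≡ 5, 5^2 ≡ 25, 5^4 ≡ 625, 5^8 ≡ 797, 5^16 ≡ 550, 5^32 ≡ 621, 5^64 ≡ 567, 5^128 ≡ 594, 5^256 ≡ 1040.
297 = 256 + 32 + 8 + 1, so 5^297 ≡ 1040·621·797·5 ≡ 1797 (mod 2377).
x_0 = 5^297 mod 2377 = 1797.
x_0 is neither 1 nor 2376, so continue squaring.
x_1 = 1797^2 mod 2377 = 1243.
x_2 = 1243^2 mod 2377 = 2376.
x_2 ≡ −1, so 5 is not a witness.

no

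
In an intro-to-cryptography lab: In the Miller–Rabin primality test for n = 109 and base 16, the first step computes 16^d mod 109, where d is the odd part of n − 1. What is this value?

1

n − 1 = 108 = 2^2 · 27, so s = 2 and d = 27.
16^27 mod 109 = 1.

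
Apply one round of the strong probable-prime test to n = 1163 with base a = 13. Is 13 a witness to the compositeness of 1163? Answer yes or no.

n − 1 = 1162 = 2^1 · 581, so s = 1 and d = 581.
By repeated squaring, 13^581 ≡ 1162 (mod 1163).
x_0 = 13^581 mod 1163 = 1162.
x_0 = 1162 ≡ −1, so 13 is not a witness.

no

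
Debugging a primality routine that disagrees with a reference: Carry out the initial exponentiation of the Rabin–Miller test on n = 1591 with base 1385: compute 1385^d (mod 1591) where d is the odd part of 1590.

322

n − 1 = 1590 = 2^1 · 795, so s = 1 and d = 795.
Repeated squaring mod 1591: 1385^1 ≡ 1385, 1385^2 ≡ 1070, 1385^4 ≡ 971, 1385^8 ≡ 969, 1385^16 ≡ 271, 1385^32 ≡ 255, 1385^64 ≡ 1385, 1385^128 ≡ 1070, 1385^256 ≡ 971, 1385^512 ≡ 969.
795 = 512 + 256 + 16 + 8 + 2 + 1, so 1385^795 ≡ 969·971·271·969·1070·1385 ≡ 322 (mod 1591).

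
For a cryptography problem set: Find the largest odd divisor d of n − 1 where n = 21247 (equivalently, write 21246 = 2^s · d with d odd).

Halving: 21246 → 10623; 10623 is odd.
So 21246 = 2^1 · 10623.

10623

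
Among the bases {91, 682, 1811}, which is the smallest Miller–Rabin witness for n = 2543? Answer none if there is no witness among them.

n − 1 = 2542 = 2^1 · 1271, so s = 1 and d = 1271.
Base 91: x_0 = 91^1271 mod 2543 = 1. x_0 = 1, so 91 is not a witness.
Base 682: x_0 = 682^1271 mod 2543 = 2542. x_0 = 2542 ≡ −1, so 682 is not a witness.
Base 1811: x_0 = 1811^1271 mod 2543 = 2542. x_0 = 2542 ≡ −1, so 1811 is not a witness.
No listed base is a witness for 2543.

none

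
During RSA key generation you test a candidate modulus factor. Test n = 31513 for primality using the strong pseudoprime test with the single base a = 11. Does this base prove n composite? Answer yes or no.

no

n − 1 = 31512 = 2^3 · 3939, so s = 3 and d = 3939.
Repeated squaring mod 31513: 11^1 ≡ 11, 11^2 ≡ 121, 11^4 ≡ 14641, 11^8 ≡ 7455, 11^16 ≡ 19606, 11^32 ≡ 31175, 11^64 ≡ 19705, 11^128 ≡ 15352, 11^256 ≡ 29690, 11^512 ≡ 14464, 11^1024 ≡ 24002, 11^2048 ≡ 6851.
3939 = 2048 + 1024 + 512 + 256 + 64 + 32 + 2 + 1, so 11^3939 ≡ 6851·24002·14464·29690·19705·31175·121·11 ≡ 12555 (mod 31513).
x_0 = 11^3939 mod 31513 = 12555.
x_0 is neither 1 nor 31512, so continue squaring.
x_1 = 12555^2 mod 31513 = 31512.
x_1 ≡ −1, so 11 is not a witness.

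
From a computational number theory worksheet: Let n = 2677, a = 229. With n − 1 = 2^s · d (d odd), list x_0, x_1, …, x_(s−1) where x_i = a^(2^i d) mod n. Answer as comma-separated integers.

n − 1 = 2676 = 2^2 · 669, so s = 2 and d = 669.
x_0 = 229^669 mod 2677 = 2676.
x_1 = 2676^2 mod 2677 = 1.

2676, 1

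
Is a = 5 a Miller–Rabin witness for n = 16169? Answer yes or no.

n − 1 = 16168 = 2^3 · 2021, so s = 3 and d = 2021.
x_0 = 5^2021 mod 16169 = 2422.
x_0 is neither 1 nor 16168, so continue squaring.
x_1 = 2422^2 mod 16169 = 12906.
x_2 = 12906^2 mod 16169 = 7967.
Reached i = s−1 = 2 without hitting −1: 5 is a Miller–Rabin witness and 16169 is composite.

yes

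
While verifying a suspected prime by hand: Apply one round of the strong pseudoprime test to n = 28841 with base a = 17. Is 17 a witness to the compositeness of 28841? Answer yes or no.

yes

n − 1 = 28840 = 2^3 · 3605, so s = 3 and d = 3605.
Repeated squaring mod 28841: 17^1 ≡ 17, 17^2 ≡ 289, 17^4 ≡ 25839, 17^8 ≡ 13612, 17^16 ≡ 11960, 17^32 ≡ 19081, 17^64 ≡ 24618, 17^128 ≡ 9991, 17^256 ≡ 1380, 17^512 ≡ 894, 17^1024 ≡ 20529, 17^2048 ≡ 15149.
3605 = 2048 + 1024 + 512 + 16 + 4 + 1, so 17^3605 ≡ 15149·20529·894·11960·25839·17 ≡ 25372 (mod 28841).
x_0 = 17^3605 mod 28841 = 25372.
x_0 is neither 1 nor 28840, so continue squaring.
x_1 = 25372^2 mod 28841 = 7264.
x_2 = 7264^2 mod 28841 = 15507.
Reached i = s−1 = 2 without hitting −1: 17 is a Miller–Rabin witness and 28841 is composite.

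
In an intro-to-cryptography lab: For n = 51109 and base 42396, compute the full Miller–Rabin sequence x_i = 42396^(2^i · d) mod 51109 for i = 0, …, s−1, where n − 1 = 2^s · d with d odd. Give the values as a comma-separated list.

n − 1 = 51108 = 2^2 · 12777, so s = 2 and d = 12777.
x_0 = 42396^12777 mod 51109 = 20898.
x_1 = 20898^2 mod 51109 = 51108.

20898, 51108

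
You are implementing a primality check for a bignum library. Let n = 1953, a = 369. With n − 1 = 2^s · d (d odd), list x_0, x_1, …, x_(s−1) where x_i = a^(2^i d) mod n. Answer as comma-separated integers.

369, 1404, 639, 144, 1206

n − 1 = 1952 = 2^5 · 61, so s = 5 and d = 61.
x_0 = 369^61 mod 1953 = 369.
x_1 = 369^2 mod 1953 = 1404.
x_2 = 1404^2 mod 1953 = 639.
x_3 = 639^2 mod 1953 = 144.
x_4 = 144^2 mod 1953 = 1206.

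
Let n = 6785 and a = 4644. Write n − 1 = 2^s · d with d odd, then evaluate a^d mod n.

1719

n − 1 = 6784 = 2^7 · 53, so s = 7 and d = 53.
4644^53 mod 6785 = 1719.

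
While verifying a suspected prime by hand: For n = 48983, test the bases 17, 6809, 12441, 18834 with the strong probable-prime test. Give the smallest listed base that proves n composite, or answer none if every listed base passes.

n − 1 = 48982 = 2^1 · 24491, so s = 1 and d = 24491.
Base 17: x_0 = 17^24491 mod 48983 = 30982. x_0 ∉ {1, 48982} and s = 1, so 17 is a Miller–Rabin witness and 48983 is composite.
Base 6809: x_0 = 6809^24491 mod 48983 = 3927. x_0 ∉ {1, 48982} and s = 1, so 6809 is a Miller–Rabin witness and 48983 is composite.
Base 12441: x_0 = 12441^24491 mod 48983 = 15796. x_0 ∉ {1, 48982} and s = 1, so 12441 is a Miller–Rabin witness and 48983 is composite.
Base 18834: x_0 = 18834^24491 mod 48983 = 4380. x_0 ∉ {1, 48982} and s = 1, so 18834 is a Miller–Rabin witness and 48983 is composite.
The smallest witness among the given bases is 17.

17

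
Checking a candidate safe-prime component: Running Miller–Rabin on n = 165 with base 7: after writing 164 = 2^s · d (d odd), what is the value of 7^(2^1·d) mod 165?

n − 1 = 164 = 2^2 · 41, so s = 2 and d = 41.
Repeated squaring mod 165: 7^1 ≡ 7, 7^2 ≡ 49, 7^4 ≡ 91, 7^8 ≡ 31, 7^16 ≡ 136, 7^32 ≡ 16.
41 = 32 + 8 + 1, so 7^41 ≡ 16·31·7 ≡ 7 (mod 165).
x_0 = 7.
x_1 = 7^2 mod 165 = 49.

49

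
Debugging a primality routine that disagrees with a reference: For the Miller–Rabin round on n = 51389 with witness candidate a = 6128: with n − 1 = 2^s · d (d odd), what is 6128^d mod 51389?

39944

n − 1 = 51388 = 2^2 · 12847, so s = 2 and d = 12847.
6128^12847 mod 51389 = 39944.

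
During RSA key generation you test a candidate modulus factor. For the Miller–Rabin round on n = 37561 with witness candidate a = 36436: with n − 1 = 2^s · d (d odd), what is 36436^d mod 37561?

32987

n − 1 = 37560 = 2^3 · 4695, so s = 3 and d = 4695.
36436^4695 mod 37561 = 32987.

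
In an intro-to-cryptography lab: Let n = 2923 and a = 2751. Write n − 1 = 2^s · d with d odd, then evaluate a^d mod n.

n − 1 = 2922 = 2^1 · 1461, so s = 1 and d = 1461.
By repeated squaring, 2751^1461 ≡ 245 (mod 2923).

245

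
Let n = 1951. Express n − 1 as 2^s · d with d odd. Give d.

Halving: 1950 → 975; 975 is odd.
So 1950 = 2^1 · 975.

975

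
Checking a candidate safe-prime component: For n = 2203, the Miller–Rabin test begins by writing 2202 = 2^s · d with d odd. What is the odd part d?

Halving: 2202 → 1101; 1101 is odd.
So 2202 = 2^1 · 1101.

1101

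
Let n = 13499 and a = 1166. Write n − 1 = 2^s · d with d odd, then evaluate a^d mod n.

13498

n − 1 = 13498 = 2^1 · 6749, so s = 1 and d = 6749.
Repeated squaring mod 13499: 1166^1 ≡ 1166, 1166^2 ≡ 9656, 1166^4 ≡ 743, 1166^8 ≡ 12089, 1166^16 ≡ 3747, 1166^32 ≡ 1049, 1166^64 ≡ 6982, 1166^128 ≡ 3435, 1166^256 ≡ 1099, 1166^512 ≡ 6390, 1166^1024 ≡ 11124, 1166^2048 ≡ 11542, 1166^4096 ≡ 9632.
6749 = 4096 + 2048 + 512 + 64 + 16 + 8 + 4 + 1, so 1166^6749 ≡ 9632·11542·6390·6982·3747·12089·743·1166 ≡ 13498 (mod 13499).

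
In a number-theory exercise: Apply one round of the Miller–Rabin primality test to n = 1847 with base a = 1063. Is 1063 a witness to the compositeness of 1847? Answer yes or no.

no

n − 1 = 1846 = 2^1 · 923, so s = 1 and d = 923.
x_0 = 1063^923 mod 1847 = 1846.
x_0 = 1846 ≡ −1, so 1063 is not a witness.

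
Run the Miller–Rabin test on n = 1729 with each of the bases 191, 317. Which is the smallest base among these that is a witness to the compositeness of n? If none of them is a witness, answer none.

n − 1 = 1728 = 2^6 · 27, so s = 6 and d = 27.
Base 191: x_0 = 191^27 mod 1729 = 1. x_0 = 1, so 191 is not a witness.
Base 317: x_0 = 317^27 mod 1729 = 645. x_0 is neither 1 nor 1728, so continue squaring. x_1 = 645^2 mod 1729 = 1065. x_2 = 1065^2 mod 1729 = 1. x_2 = 1 but x_1 ≠ ±1, a nontrivial square root of 1 — 317 is a witness and 1729 is composite.
The smallest witness among the given bases is 317.

317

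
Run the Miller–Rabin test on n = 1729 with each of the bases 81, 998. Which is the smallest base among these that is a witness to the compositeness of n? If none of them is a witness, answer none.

998

n − 1 = 1728 = 2^6 · 27, so s = 6 and d = 27.
Base 81: x_0 = 81^27 mod 1729 = 1. x_0 = 1, so 81 is not a witness.
Base 998: x_0 = 998^27 mod 1729 = 246. x_0 is neither 1 nor 1728, so continue squaring. x_1 = 246^2 mod 1729 = 1. x_1 = 1 but x_0 ≠ ±1, a nontrivial square root of 1 — 998 is a witness and 1729 is composite.
The smallest witness among the given bases is 998.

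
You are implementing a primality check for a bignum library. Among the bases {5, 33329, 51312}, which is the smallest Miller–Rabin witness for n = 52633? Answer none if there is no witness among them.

5

n − 1 = 52632 = 2^3 · 6579, so s = 3 and d = 6579.
Base 5: x_0 = 5^6579 mod 52633 = 36770. x_0 is neither 1 nor 52632, so continue squaring. x_1 = 36770^2 mod 52633 = 49029. x_2 = 49029^2 mod 52633 = 41098. Reached i = s−1 = 2 without hitting −1: 5 is a Miller–Rabin witness and 52633 is composite.
Base 33329: x_0 = 33329^6579 mod 52633 = 41098. x_0 is neither 1 nor 52632, so continue squaring. x_1 = 41098^2 mod 52633 = 1. x_1 = 1 but x_0 ≠ ±1, a nontrivial square root of 1 — 33329 is a witness and 52633 is composite.
Base 51312: x_0 = 51312^6579 mod 52633 = 15863. x_0 is neither 1 nor 52632, so continue squaring. x_1 = 15863^2 mod 52633 = 49029. x_2 = 49029^2 mod 52633 = 41098. Reached i = s−1 = 2 without hitting −1: 51312 is a Miller–Rabin witness and 52633 is composite.
The smallest witness among the given bases is 5.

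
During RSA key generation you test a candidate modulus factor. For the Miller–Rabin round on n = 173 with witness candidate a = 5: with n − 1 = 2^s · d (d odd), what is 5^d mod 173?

n − 1 = 172 = 2^2 · 43, so s = 2 and d = 43.
5^43 mod 173 = 93.

93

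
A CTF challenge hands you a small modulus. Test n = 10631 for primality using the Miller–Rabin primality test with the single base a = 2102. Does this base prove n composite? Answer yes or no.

n − 1 = 10630 = 2^1 · 5315, so s = 1 and d = 5315.
x_0 = 2102^5315 mod 10631 = 10630.
x_0 = 10630 ≡ −1, so 2102 is not a witness.

no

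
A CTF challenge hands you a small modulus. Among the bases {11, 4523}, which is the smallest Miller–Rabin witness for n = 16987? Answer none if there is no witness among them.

n − 1 = 16986 = 2^1 · 8493, so s = 1 and d = 8493.
Base 11: x_0 = 11^8493 mod 16987 = 16986. x_0 = 16986 ≡ −1, so 11 is not a witness.
Base 4523: x_0 = 4523^8493 mod 16987 = 16986. x_0 = 16986 ≡ −1, so 4523 is not a witness.
No listed base is a witness for 16987.

none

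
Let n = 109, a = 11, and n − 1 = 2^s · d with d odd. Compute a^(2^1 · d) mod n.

108

n − 1 = 108 = 2^2 · 27, so s = 2 and d = 27.
x_0 = 11^27 mod 109 = 76.
x_1 = 76^2 mod 109 = 108.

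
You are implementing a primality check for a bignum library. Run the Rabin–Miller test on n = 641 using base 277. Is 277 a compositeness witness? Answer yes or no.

n − 1 = 640 = 2^7 · 5, so s = 7 and d = 5.
x_0 = 277^5 mod 641 = 513.
x_0 is neither 1 nor 640, so continue squaring.
x_1 = 513^2 mod 641 = 359.
x_2 = 359^2 mod 641 = 40.
x_3 = 40^2 mod 641 = 318.
x_4 = 318^2 mod 641 = 487.
x_5 = 487^2 mod 641 = 640.
x_5 ≡ −1, so 277 is not a witness.

no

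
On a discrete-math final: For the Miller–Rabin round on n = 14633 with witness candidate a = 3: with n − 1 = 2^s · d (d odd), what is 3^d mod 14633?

459

n − 1 = 14632 = 2^3 · 1829, so s = 3 and d = 1829.
Repeated squaring mod 14633: 3^1 ≡ 3, 3^2 ≡ 9, 3^4 ≡ 81, 3^8 ≡ 6561, 3^16 ≡ 11068, 3^32 ≡ 7781, 3^64 ≡ 7240, 3^128 ≡ 2194, 3^256 ≡ 14012, 3^512 ≡ 5183, 3^1024 ≡ 11934.
1829 = 1024 + 512 + 256 + 32 + 4 + 1, so 3^1829 ≡ 11934·5183·14012·7781·81·3 ≡ 459 (mod 14633).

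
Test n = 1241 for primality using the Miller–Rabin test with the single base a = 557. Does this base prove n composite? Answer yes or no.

n − 1 = 1240 = 2^3 · 155, so s = 3 and d = 155.
x_0 = 557^155 mod 1241 = 684.
x_0 is neither 1 nor 1240, so continue squaring.
x_1 = 684^2 mod 1241 = 1240.
x_1 ≡ −1, so 557 is not a witness.

no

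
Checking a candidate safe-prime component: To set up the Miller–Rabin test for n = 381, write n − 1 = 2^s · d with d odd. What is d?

95

Halving: 380 → 190 → 95; 95 is odd.
So 380 = 2^2 · 95.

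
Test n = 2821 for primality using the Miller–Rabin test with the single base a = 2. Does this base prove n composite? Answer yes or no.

yes

n − 1 = 2820 = 2^2 · 705, so s = 2 and d = 705.
x_0 = 2^705 mod 2821 = 2605.
x_0 is neither 1 nor 2820, so continue squaring.
x_1 = 2605^2 mod 2821 = 1520.
Reached i = s−1 = 1 without hitting −1: 2 is a Miller–Rabin witness and 2821 is composite.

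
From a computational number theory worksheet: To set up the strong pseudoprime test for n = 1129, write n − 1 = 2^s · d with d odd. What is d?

Halving: 1128 → 564 → 282 → 141; 141 is odd.
So 1128 = 2^3 · 141.

141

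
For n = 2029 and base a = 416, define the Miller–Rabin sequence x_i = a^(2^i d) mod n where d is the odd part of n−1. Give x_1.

n − 1 = 2028 = 2^2 · 507, so s = 2 and d = 507.
x_0 = 416^507 mod 2029 = 992.
x_1 = 992^2 mod 2029 = 2028.

2028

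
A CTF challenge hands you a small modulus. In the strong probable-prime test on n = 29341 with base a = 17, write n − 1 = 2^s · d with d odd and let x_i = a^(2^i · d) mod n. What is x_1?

n − 1 = 29340 = 2^2 · 7335, so s = 2 and d = 7335.
x_0 = 17^7335 mod 29341 = 23230.
x_1 = 23230^2 mod 29341 = 22569.

22569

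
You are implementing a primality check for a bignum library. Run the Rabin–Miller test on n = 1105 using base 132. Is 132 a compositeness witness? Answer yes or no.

no

n − 1 = 1104 = 2^4 · 69, so s = 4 and d = 69.
x_0 = 132^69 mod 1105 = 642.
x_0 is neither 1 nor 1104, so continue squaring.
x_1 = 642^2 mod 1105 = 1104.
x_1 ≡ −1, so 132 is not a witness.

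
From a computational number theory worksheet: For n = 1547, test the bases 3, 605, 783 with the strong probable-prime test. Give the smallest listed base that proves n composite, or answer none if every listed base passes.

3

n − 1 = 1546 = 2^1 · 773, so s = 1 and d = 773.
Base 3: x_0 = 3^773 mod 1547 = 243. x_0 ∉ {1, 1546} and s = 1, so 3 is a Miller–Rabin witness and 1547 is composite.
Base 605: x_0 = 605^773 mod 1547 = 635. x_0 ∉ {1, 1546} and s = 1, so 605 is a Miller–Rabin witness and 1547 is composite.
Base 783: x_0 = 783^773 mod 1547 = 1140. x_0 ∉ {1, 1546} and s = 1, so 783 is a Miller–Rabin witness and 1547 is composite.
The smallest witness among the given bases is 3.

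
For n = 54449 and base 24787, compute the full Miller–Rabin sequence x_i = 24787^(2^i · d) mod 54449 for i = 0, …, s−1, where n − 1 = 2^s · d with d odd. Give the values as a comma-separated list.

n − 1 = 54448 = 2^4 · 3403, so s = 4 and d = 3403.
x_0 = 24787^3403 mod 54449 = 1.
x_1 = 1^2 mod 54449 = 1.
x_2 = 1^2 mod 54449 = 1.
x_3 = 1^2 mod 54449 = 1.

1, 1, 1, 1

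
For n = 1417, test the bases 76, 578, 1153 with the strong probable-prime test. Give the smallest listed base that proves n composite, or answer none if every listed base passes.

n − 1 = 1416 = 2^3 · 177, so s = 3 and d = 177.
Base 76: x_0 = 76^177 mod 1417 = 294. x_0 is neither 1 nor 1416, so continue squaring. x_1 = 294^2 mod 1417 = 1416. x_1 ≡ −1, so 76 is not a witness.
Base 578: x_0 = 578^177 mod 1417 = 1123. x_0 is neither 1 nor 1416, so continue squaring. x_1 = 1123^2 mod 1417 = 1416. x_1 ≡ −1, so 578 is not a witness.
Base 1153: x_0 = 1153^177 mod 1417 = 1. x_0 = 1, so 1153 is not a witness.
No listed base is a witness for 1417.

none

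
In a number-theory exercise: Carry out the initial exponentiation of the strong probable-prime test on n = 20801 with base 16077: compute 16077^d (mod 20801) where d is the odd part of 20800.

428

n − 1 = 20800 = 2^6 · 325, so s = 6 and d = 325.
Repeated squaring mod 20801: 16077^1 ≡ 16077, 16077^2 ≡ 17504, 16077^4 ≡ 12087, 16077^8 ≡ 10146, 16077^16 ≡ 17968, 16077^32 ≡ 17504, 16077^64 ≡ 12087, 16077^128 ≡ 10146, 16077^256 ≡ 17968.
325 = 256 + 64 + 4 + 1, so 16077^325 ≡ 17968·12087·12087·16077 ≡ 428 (mod 20801).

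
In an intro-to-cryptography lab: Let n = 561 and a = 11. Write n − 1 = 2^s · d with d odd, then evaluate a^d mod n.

209

n − 1 = 560 = 2^4 · 35, so s = 4 and d = 35.
By repeated squaring, 11^35 ≡ 209 (mod 561).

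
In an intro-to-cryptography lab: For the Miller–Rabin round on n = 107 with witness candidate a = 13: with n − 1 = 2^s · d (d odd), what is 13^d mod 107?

1

n − 1 = 106 = 2^1 · 53, so s = 1 and d = 53.
13^53 mod 107 = 1.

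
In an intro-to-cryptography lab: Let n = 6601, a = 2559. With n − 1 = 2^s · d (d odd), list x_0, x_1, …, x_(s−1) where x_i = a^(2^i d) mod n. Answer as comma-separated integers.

3704, 2738, 4509

n − 1 = 6600 = 2^3 · 825, so s = 3 and d = 825.
x_0 = 2559^825 mod 6601 = 3704.
x_1 = 3704^2 mod 6601 = 2738.
x_2 = 2738^2 mod 6601 = 4509.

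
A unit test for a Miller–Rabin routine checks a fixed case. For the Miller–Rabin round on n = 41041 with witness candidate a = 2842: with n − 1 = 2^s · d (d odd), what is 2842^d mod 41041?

n − 1 = 41040 = 2^4 · 2565, so s = 4 and d = 2565.
2842^2565 mod 41041 = 4753.

4753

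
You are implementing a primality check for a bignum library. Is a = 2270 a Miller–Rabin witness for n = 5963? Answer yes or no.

n − 1 = 5962 = 2^1 · 2981, so s = 1 and d = 2981.
By repeated squaring, 2270^2981 ≡ 1 (mod 5963).
x_0 = 2270^2981 mod 5963 = 1.
x_0 = 1, so 2270 is not a witness.

no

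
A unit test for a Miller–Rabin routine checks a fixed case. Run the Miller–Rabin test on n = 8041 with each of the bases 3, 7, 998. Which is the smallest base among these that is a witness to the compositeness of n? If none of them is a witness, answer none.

n − 1 = 8040 = 2^3 · 1005, so s = 3 and d = 1005.
Base 3: x_0 = 3^1005 mod 8041 = 6931. x_0 is neither 1 nor 8040, so continue squaring. x_1 = 6931^2 mod 8041 = 1827. x_2 = 1827^2 mod 8041 = 914. Reached i = s−1 = 2 without hitting −1: 3 is a Miller–Rabin witness and 8041 is composite.
Base 7: x_0 = 7^1005 mod 8041 = 4256. x_0 is neither 1 nor 8040, so continue squaring. x_1 = 4256^2 mod 8041 = 5204. x_2 = 5204^2 mod 8041 = 7569. Reached i = s−1 = 2 without hitting −1: 7 is a Miller–Rabin witness and 8041 is composite.
Base 998: x_0 = 998^1005 mod 8041 = 3805. x_0 is neither 1 nor 8040, so continue squaring. x_1 = 3805^2 mod 8041 = 4225. x_2 = 4225^2 mod 8041 = 7646. Reached i = s−1 = 2 without hitting −1: 998 is a Miller–Rabin witness and 8041 is composite.
The smallest witness among the given bases is 3.

3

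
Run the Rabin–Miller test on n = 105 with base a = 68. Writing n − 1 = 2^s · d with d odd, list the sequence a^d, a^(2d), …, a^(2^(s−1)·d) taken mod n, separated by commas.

n − 1 = 104 = 2^3 · 13, so s = 3 and d = 13.
x_0 = 68^13 mod 105 = 68.
x_1 = 68^2 mod 105 = 4.
x_2 = 4^2 mod 105 = 16.

68, 4, 16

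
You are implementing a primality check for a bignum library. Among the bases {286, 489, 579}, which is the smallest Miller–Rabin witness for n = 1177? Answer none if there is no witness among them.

n − 1 = 1176 = 2^3 · 147, so s = 3 and d = 147.
Base 286: x_0 = 286^147 mod 1177 = 165. x_0 is neither 1 nor 1176, so continue squaring. x_1 = 165^2 mod 1177 = 154. x_2 = 154^2 mod 1177 = 176. Reached i = s−1 = 2 without hitting −1: 286 is a Miller–Rabin witness and 1177 is composite.
Base 489: x_0 = 489^147 mod 1177 = 1103. x_0 is neither 1 nor 1176, so continue squaring. x_1 = 1103^2 mod 1177 = 768. x_2 = 768^2 mod 1177 = 147. Reached i = s−1 = 2 without hitting −1: 489 is a Miller–Rabin witness and 1177 is composite.
Base 579: x_0 = 579^147 mod 1177 = 248. x_0 is neither 1 nor 1176, so continue squaring. x_1 = 248^2 mod 1177 = 300. x_2 = 300^2 mod 1177 = 548. Reached i = s−1 = 2 without hitting −1: 579 is a Miller–Rabin witness and 1177 is composite.
The smallest witness among the given bases is 286.

286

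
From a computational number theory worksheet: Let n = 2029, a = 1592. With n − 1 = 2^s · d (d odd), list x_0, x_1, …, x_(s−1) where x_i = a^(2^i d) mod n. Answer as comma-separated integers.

2028, 1

n − 1 = 2028 = 2^2 · 507, so s = 2 and d = 507.
x_0 = 1592^507 mod 2029 = 2028.
x_1 = 2028^2 mod 2029 = 1.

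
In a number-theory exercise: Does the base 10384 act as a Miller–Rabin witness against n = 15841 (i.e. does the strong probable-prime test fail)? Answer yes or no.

n − 1 = 15840 = 2^5 · 495, so s = 5 and d = 495.
x_0 = 10384^495 mod 15841 = 15840.
x_0 = 15840 ≡ −1, so 10384 is not a witness.

no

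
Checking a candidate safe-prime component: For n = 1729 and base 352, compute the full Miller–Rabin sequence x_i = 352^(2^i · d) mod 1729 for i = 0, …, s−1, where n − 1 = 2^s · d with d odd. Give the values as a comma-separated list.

n − 1 = 1728 = 2^6 · 27, so s = 6 and d = 27.
x_0 = 352^27 mod 1729 = 911.
x_1 = 911^2 mod 1729 = 1.
x_2 = 1^2 mod 1729 = 1.
x_3 = 1^2 mod 1729 = 1.
x_4 = 1^2 mod 1729 = 1.
x_5 = 1^2 mod 1729 = 1.

911, 1, 1, 1, 1, 1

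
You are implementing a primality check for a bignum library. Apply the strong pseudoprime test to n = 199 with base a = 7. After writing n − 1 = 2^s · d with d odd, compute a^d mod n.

n − 1 = 198 = 2^1 · 99, so s = 1 and d = 99.
7^99 mod 199 = 1.

1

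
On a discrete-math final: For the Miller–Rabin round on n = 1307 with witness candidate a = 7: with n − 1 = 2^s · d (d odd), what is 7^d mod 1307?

1

n − 1 = 1306 = 2^1 · 653, so s = 1 and d = 653.
7^653 mod 1307 = 1.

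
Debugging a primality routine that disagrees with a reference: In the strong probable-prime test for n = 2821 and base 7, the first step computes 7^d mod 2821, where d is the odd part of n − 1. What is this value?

931

n − 1 = 2820 = 2^2 · 705, so s = 2 and d = 705.
Repeated squaring mod 2821: 7^1 ≡ 7, 7^2 ≡ 49, 7^4 ≡ 2401, 7^8 ≡ 1498, 7^16 ≡ 1309, 7^32 ≡ 1134, 7^64 ≡ 2401, 7^128 ≡ 1498, 7^256 ≡ 1309, 7^512 ≡ 1134.
705 = 512 + 128 + 64 + 1, so 7^705 ≡ 1134·1498·2401·7 ≡ 931 (mod 2821).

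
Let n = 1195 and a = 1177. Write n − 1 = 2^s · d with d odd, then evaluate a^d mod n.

n − 1 = 1194 = 2^1 · 597, so s = 1 and d = 597.
1177^597 mod 1195 = 632.

632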